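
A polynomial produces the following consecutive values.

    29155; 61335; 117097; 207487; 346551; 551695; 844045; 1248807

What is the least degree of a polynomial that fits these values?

5

D1: 32180, 55762, 90390, 139064, 205144, 292350, 404762
D2: 23582, 34628, 48674, 66080, 87206, 112412
D3: 11046, 14046, 17406, 21126, 25206
D4: 3000, 3360, 3720, 4080
D5: 360, 360, 360
The fifth differences are constant, so the polynomial has degree 5.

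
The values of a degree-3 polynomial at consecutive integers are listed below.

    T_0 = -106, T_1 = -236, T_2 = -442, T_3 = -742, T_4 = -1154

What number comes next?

-1696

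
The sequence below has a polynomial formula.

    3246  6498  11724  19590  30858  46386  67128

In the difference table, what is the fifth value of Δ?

Δ: 3252, 5226, 7866, 11268, 15528, 20742
Δ²: 1974, 2640, 3402, 4260, 5214
Δ³: 666, 762, 858, 954
Δ⁴: 96, 96, 96

15528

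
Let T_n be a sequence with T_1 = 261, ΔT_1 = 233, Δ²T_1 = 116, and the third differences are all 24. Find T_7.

3879

Build the table forward from the leading diagonal:
Third differences: 24  24  24  24  24  24  24
Second differences: 116  140  164  188  212  236  260
First differences: 233  349  489  653  841  1053  1289
T: 261  494  843  1332  1985  2826  3879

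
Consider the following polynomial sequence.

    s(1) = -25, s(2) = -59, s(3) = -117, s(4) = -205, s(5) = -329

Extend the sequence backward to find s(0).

-9

-34, -58, -88, -124
-24, -30, -36
-6, -6
The third differences are constant at -6.
Work back: -24 + 6 = -18;  -34 + 18 = -16;  -25 + 16 = -9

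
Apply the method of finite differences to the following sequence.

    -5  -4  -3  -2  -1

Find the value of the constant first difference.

First differences: 1, 1, 1, 1

1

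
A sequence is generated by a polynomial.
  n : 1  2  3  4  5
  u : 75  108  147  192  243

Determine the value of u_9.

507

Δ: 33, 39, 45, 51
Δ²: 6, 6, 6
Second differences constant at 6.
51 + 6 = 57;  243 + 57 = 300
57 + 6 = 63;  300 + 63 = 363
63 + 6 = 69;  363 + 69 = 432
69 + 6 = 75;  432 + 75 = 507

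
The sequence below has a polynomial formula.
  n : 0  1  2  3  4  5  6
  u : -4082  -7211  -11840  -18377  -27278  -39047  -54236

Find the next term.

-73445

-3129  -4629  -6537  -8901  -11769  -15189
-1500  -1908  -2364  -2868  -3420
-408  -456  -504  -552
-48  -48  -48
Constant fourth difference = -48, so extend:
-552 − 48 = -600;  -3420 − 600 = -4020;  -15189 − 4020 = -19209;  -54236 − 19209 = -73445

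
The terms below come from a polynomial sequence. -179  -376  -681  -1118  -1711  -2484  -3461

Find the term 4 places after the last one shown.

-9889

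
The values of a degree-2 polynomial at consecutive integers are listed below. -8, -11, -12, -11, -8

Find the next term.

First differences: -3  -1  1  3
Second differences: 2  2  2
Second differences constant at 2.
3 + 2 = 5;  -8 + 5 = -3

-3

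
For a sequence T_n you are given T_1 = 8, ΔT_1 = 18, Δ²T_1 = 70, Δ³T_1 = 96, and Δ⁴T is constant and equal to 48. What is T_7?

Build the table forward from the leading diagonal:
D4: 48, 48, 48, 48, 48, 48, 48
D3: 96, 144, 192, 240, 288, 336, 384
D2: 70, 166, 310, 502, 742, 1030, 1366
D1: 18, 88, 254, 564, 1066, 1808, 2838
T: 8, 26, 114, 368, 932, 1998, 3806

3806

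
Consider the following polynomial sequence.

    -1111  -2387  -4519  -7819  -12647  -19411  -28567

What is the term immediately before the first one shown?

-427

-1276  -2132  -3300  -4828  -6764  -9156
-856  -1168  -1528  -1936  -2392
-312  -360  -408  -456
-48  -48  -48
The fourth differences are constant at -48.
Work back: -312 + 48 = -264;  -856 + 264 = -592;  -1276 + 592 = -684;  -1111 + 684 = -427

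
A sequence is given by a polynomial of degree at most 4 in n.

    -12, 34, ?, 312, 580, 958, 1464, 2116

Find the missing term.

Using the last 5 terms:
First differences: 268, 378, 506, 652
Second differences: 110, 128, 146
Third differences: 18, 18
Constant third difference = 18.
Extend backward: 110 − 18 = 92;  268 − 92 = 176;  312 − 176 = 136

136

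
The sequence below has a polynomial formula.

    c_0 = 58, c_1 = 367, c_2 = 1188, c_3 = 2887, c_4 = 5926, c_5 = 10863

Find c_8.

44082

First differences: 309, 821, 1699, 3039, 4937
Second differences: 512, 878, 1340, 1898
Third differences: 366, 462, 558
Fourth differences: 96, 96
The fourth differences are constant (96).
558 + 96 = 654;  1898 + 654 = 2552;  4937 + 2552 = 7489;  10863 + 7489 = 18352
654 + 96 = 750;  2552 + 750 = 3302;  7489 + 3302 = 10791;  18352 + 10791 = 29143
750 + 96 = 846;  3302 + 846 = 4148;  10791 + 4148 = 14939;  29143 + 14939 = 44082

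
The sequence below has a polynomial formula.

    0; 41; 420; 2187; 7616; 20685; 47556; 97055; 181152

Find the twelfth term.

First differences: 41, 379, 1767, 5429, 13069, 26871, 49499, 84097
Second differences: 338, 1388, 3662, 7640, 13802, 22628, 34598
Third differences: 1050, 2274, 3978, 6162, 8826, 11970
Fourth differences: 1224, 1704, 2184, 2664, 3144
Fifth differences: 480, 480, 480, 480
Constant fifth difference = 480, so extend:
3144 + 480 = 3624;  11970 + 3624 = 15594;  34598 + 15594 = 50192;  84097 + 50192 = 134289;  181152 + 134289 = 315441
3624 + 480 = 4104;  15594 + 4104 = 19698;  50192 + 19698 = 69890;  134289 + 69890 = 204179;  315441 + 204179 = 519620
4104 + 480 = 4584;  19698 + 4584 = 24282;  69890 + 24282 = 94172;  204179 + 94172 = 298351;  519620 + 298351 = 817971

817971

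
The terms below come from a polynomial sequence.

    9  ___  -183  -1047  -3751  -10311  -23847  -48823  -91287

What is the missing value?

-7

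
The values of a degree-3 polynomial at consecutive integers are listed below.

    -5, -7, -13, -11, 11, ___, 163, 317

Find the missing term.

65

Using the first 5 terms:
First differences: -2  -6  2  22
Second differences: -4  8  20
Third differences: 12  12
Constant third difference = 12.
Extend forward: 20 + 12 = 32;  22 + 32 = 54;  11 + 54 = 65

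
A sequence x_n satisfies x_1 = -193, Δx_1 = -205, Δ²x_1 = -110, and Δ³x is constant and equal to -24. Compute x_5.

-1769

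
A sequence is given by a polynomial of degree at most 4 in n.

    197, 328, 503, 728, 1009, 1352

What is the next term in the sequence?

1763

Δ: 131, 175, 225, 281, 343
Δ²: 44, 50, 56, 62
Δ³: 6, 6, 6
The third differences are constant (6).
62 + 6 = 68;  343 + 68 = 411;  1352 + 411 = 1763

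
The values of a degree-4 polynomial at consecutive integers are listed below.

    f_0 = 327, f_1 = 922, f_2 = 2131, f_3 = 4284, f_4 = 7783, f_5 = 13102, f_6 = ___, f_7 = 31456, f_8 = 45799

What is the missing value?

20787

Using the first 6 terms:
Δ: 595, 1209, 2153, 3499, 5319
Δ²: 614, 944, 1346, 1820
Δ³: 330, 402, 474
Δ⁴: 72, 72
Constant fourth difference = 72.
Extend forward: 474 + 72 = 546;  1820 + 546 = 2366;  5319 + 2366 = 7685;  13102 + 7685 = 20787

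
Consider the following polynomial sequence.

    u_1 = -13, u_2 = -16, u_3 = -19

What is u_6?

-3  -3
Constant first difference = -3, so extend:
-19 − 3 = -22
-22 − 3 = -25
-25 − 3 = -28

-28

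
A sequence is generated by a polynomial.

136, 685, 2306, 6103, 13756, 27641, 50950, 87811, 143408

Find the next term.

224101

549, 1621, 3797, 7653, 13885, 23309, 36861, 55597
1072, 2176, 3856, 6232, 9424, 13552, 18736
1104, 1680, 2376, 3192, 4128, 5184
576, 696, 816, 936, 1056
120, 120, 120, 120
Fifth differences constant at 120.
1056 + 120 = 1176;  5184 + 1176 = 6360;  18736 + 6360 = 25096;  55597 + 25096 = 80693;  143408 + 80693 = 224101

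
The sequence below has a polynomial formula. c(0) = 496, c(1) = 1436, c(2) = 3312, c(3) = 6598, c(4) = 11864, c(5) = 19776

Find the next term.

Δ: 940 , 1876 , 3286 , 5266 , 7912
Δ²: 936 , 1410 , 1980 , 2646
Δ³: 474 , 570 , 666
Δ⁴: 96 , 96
The fourth differences are constant (96).
666 + 96 = 762;  2646 + 762 = 3408;  7912 + 3408 = 11320;  19776 + 11320 = 31096

31096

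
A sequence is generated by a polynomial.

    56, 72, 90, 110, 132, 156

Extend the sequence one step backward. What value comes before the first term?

42

First differences: 16  18  20  22  24
Second differences: 2  2  2  2
The second differences are constant at 2.
Work back: 16 − 2 = 14;  56 − 14 = 42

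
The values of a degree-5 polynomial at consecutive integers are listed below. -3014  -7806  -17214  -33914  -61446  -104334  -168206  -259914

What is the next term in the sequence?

-387654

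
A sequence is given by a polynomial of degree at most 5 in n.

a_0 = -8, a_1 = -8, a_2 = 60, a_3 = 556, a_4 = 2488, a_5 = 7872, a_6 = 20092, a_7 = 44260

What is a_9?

159688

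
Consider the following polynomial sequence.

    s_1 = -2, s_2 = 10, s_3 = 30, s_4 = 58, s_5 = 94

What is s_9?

318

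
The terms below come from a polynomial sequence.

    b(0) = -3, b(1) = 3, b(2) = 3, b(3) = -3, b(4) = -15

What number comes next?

6, 0, -6, -12
-6, -6, -6
The second differences are constant (-6).
-12 − 6 = -18;  -15 − 18 = -33

-33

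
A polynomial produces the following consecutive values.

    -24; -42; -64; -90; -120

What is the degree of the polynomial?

2

First differences: -18, -22, -26, -30
Second differences: -4, -4, -4
The second differences are constant, so the polynomial has degree 2.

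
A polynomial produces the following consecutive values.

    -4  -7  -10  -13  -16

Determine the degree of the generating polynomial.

First differences: -3, -3, -3, -3
The first differences are constant, so the polynomial has degree 1.

1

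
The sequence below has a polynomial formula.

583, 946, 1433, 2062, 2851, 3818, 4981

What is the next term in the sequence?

363  487  629  789  967  1163
124  142  160  178  196
18  18  18  18
Constant third difference = 18, so extend:
196 + 18 = 214;  1163 + 214 = 1377;  4981 + 1377 = 6358

6358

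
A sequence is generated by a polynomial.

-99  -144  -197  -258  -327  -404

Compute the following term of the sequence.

-489

Δ: -45, -53, -61, -69, -77
Δ²: -8, -8, -8, -8
Second differences constant at -8.
-77 − 8 = -85;  -404 − 85 = -489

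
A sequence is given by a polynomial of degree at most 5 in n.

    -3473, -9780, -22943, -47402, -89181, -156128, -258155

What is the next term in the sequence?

-407478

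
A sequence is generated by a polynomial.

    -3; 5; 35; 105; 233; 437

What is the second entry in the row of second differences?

40

Δ: 8, 30, 70, 128, 204
Δ²: 22, 40, 58, 76
Δ³: 18, 18, 18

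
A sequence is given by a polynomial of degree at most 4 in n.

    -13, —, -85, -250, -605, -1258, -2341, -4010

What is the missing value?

-26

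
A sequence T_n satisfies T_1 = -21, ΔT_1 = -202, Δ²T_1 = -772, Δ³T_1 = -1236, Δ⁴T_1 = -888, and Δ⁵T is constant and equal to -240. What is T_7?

-52293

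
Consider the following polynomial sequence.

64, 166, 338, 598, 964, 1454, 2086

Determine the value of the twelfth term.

8006

102  172  260  366  490  632
70  88  106  124  142
18  18  18  18
Third differences constant at 18.
142 + 18 = 160;  632 + 160 = 792;  2086 + 792 = 2878
160 + 18 = 178;  792 + 178 = 970;  2878 + 970 = 3848
178 + 18 = 196;  970 + 196 = 1166;  3848 + 1166 = 5014
196 + 18 = 214;  1166 + 214 = 1380;  5014 + 1380 = 6394
214 + 18 = 232;  1380 + 232 = 1612;  6394 + 1612 = 8006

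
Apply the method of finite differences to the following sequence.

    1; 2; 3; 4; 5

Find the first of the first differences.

1

First differences: 1, 1, 1, 1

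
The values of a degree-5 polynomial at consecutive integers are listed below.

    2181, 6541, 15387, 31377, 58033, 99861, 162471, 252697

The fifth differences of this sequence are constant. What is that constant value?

D1: 4360, 8846, 15990, 26656, 41828, 62610, 90226
D2: 4486, 7144, 10666, 15172, 20782, 27616
D3: 2658, 3522, 4506, 5610, 6834
D4: 864, 984, 1104, 1224
D5: 120, 120, 120

120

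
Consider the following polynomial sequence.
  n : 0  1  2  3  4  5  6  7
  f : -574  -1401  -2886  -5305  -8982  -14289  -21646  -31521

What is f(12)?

Δ: -827, -1485, -2419, -3677, -5307, -7357, -9875
Δ²: -658, -934, -1258, -1630, -2050, -2518
Δ³: -276, -324, -372, -420, -468
Δ⁴: -48, -48, -48, -48
Fourth differences constant at -48.
-468 − 48 = -516;  -2518 − 516 = -3034;  -9875 − 3034 = -12909;  -31521 − 12909 = -44430
-516 − 48 = -564;  -3034 − 564 = -3598;  -12909 − 3598 = -16507;  -44430 − 16507 = -60937
-564 − 48 = -612;  -3598 − 612 = -4210;  -16507 − 4210 = -20717;  -60937 − 20717 = -81654
-612 − 48 = -660;  -4210 − 660 = -4870;  -20717 − 4870 = -25587;  -81654 − 25587 = -107241
-660 − 48 = -708;  -4870 − 708 = -5578;  -25587 − 5578 = -31165;  -107241 − 31165 = -138406

-138406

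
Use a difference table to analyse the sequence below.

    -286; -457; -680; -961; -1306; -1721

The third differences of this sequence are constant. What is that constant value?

D1: -171, -223, -281, -345, -415
D2: -52, -58, -64, -70
D3: -6, -6, -6

-6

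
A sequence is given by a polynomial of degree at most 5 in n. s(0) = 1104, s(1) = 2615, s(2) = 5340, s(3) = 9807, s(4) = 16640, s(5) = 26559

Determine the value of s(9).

114855

1511 , 2725 , 4467 , 6833 , 9919
1214 , 1742 , 2366 , 3086
528 , 624 , 720
96 , 96
Fourth differences constant at 96.
720 + 96 = 816;  3086 + 816 = 3902;  9919 + 3902 = 13821;  26559 + 13821 = 40380
816 + 96 = 912;  3902 + 912 = 4814;  13821 + 4814 = 18635;  40380 + 18635 = 59015
912 + 96 = 1008;  4814 + 1008 = 5822;  18635 + 5822 = 24457;  59015 + 24457 = 83472
1008 + 96 = 1104;  5822 + 1104 = 6926;  24457 + 6926 = 31383;  83472 + 31383 = 114855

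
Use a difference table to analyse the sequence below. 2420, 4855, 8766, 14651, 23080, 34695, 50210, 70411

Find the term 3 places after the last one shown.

168070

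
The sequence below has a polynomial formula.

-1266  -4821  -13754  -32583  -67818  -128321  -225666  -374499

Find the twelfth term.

-1905311

-3555  -8933  -18829  -35235  -60503  -97345  -148833
-5378  -9896  -16406  -25268  -36842  -51488
-4518  -6510  -8862  -11574  -14646
-1992  -2352  -2712  -3072
-360  -360  -360
Fifth differences constant at -360.
-3072 − 360 = -3432;  -14646 − 3432 = -18078;  -51488 − 18078 = -69566;  -148833 − 69566 = -218399;  -374499 − 218399 = -592898
-3432 − 360 = -3792;  -18078 − 3792 = -21870;  -69566 − 21870 = -91436;  -218399 − 91436 = -309835;  -592898 − 309835 = -902733
-3792 − 360 = -4152;  -21870 − 4152 = -26022;  -91436 − 26022 = -117458;  -309835 − 117458 = -427293;  -902733 − 427293 = -1330026
-4152 − 360 = -4512;  -26022 − 4512 = -30534;  -117458 − 30534 = -147992;  -427293 − 147992 = -575285;  -1330026 − 575285 = -1905311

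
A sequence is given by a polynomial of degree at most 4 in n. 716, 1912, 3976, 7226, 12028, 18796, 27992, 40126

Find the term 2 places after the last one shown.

75488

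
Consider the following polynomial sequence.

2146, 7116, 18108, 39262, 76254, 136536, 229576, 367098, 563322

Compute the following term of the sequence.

835204

Δ: 4970  10992  21154  36992  60282  93040  137522  196224
Δ²: 6022  10162  15838  23290  32758  44482  58702
Δ³: 4140  5676  7452  9468  11724  14220
Δ⁴: 1536  1776  2016  2256  2496
Δ⁵: 240  240  240  240
Fifth differences constant at 240.
2496 + 240 = 2736;  14220 + 2736 = 16956;  58702 + 16956 = 75658;  196224 + 75658 = 271882;  563322 + 271882 = 835204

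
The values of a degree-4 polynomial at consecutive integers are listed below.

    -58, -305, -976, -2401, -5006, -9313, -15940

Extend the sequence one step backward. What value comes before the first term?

-1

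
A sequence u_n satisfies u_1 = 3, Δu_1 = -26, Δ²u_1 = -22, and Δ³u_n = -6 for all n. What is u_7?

-603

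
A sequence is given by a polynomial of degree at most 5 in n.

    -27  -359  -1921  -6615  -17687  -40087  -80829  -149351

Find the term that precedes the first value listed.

D1: -332  -1562  -4694  -11072  -22400  -40742  -68522
D2: -1230  -3132  -6378  -11328  -18342  -27780
D3: -1902  -3246  -4950  -7014  -9438
D4: -1344  -1704  -2064  -2424
D5: -360  -360  -360
The fifth differences are constant at -360.
Work back: -1344 + 360 = -984;  -1902 + 984 = -918;  -1230 + 918 = -312;  -332 + 312 = -20;  -27 + 20 = -7

-7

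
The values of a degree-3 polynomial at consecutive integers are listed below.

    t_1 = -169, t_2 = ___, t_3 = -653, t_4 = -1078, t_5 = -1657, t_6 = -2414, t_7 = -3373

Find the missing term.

Using the last 5 terms:
First differences: -425  -579  -757  -959
Second differences: -154  -178  -202
Third differences: -24  -24
Constant third difference = -24.
Extend backward: -154 + 24 = -130;  -425 + 130 = -295;  -653 + 295 = -358

-358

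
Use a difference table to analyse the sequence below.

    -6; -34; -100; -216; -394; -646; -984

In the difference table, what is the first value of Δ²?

-38

First differences: -28, -66, -116, -178, -252, -338
Second differences: -38, -50, -62, -74, -86
Third differences: -12, -12, -12, -12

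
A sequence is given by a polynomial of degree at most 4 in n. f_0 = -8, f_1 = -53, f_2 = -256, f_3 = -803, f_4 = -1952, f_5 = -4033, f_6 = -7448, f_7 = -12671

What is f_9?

-30797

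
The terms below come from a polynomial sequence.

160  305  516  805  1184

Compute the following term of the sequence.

D1: 145 , 211 , 289 , 379
D2: 66 , 78 , 90
D3: 12 , 12
Third differences constant at 12.
90 + 12 = 102;  379 + 102 = 481;  1184 + 481 = 1665

1665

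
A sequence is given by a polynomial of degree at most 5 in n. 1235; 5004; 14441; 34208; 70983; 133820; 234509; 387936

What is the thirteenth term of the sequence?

2729231

3769 , 9437 , 19767 , 36775 , 62837 , 100689 , 153427
5668 , 10330 , 17008 , 26062 , 37852 , 52738
4662 , 6678 , 9054 , 11790 , 14886
2016 , 2376 , 2736 , 3096
360 , 360 , 360
Fifth differences constant at 360.
3096 + 360 = 3456;  14886 + 3456 = 18342;  52738 + 18342 = 71080;  153427 + 71080 = 224507;  387936 + 224507 = 612443
3456 + 360 = 3816;  18342 + 3816 = 22158;  71080 + 22158 = 93238;  224507 + 93238 = 317745;  612443 + 317745 = 930188
3816 + 360 = 4176;  22158 + 4176 = 26334;  93238 + 26334 = 119572;  317745 + 119572 = 437317;  930188 + 437317 = 1367505
4176 + 360 = 4536;  26334 + 4536 = 30870;  119572 + 30870 = 150442;  437317 + 150442 = 587759;  1367505 + 587759 = 1955264
4536 + 360 = 4896;  30870 + 4896 = 35766;  150442 + 35766 = 186208;  587759 + 186208 = 773967;  1955264 + 773967 = 2729231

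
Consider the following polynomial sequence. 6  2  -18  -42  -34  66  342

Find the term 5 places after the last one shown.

First differences: -4 , -20 , -24 , 8 , 100 , 276
Second differences: -16 , -4 , 32 , 92 , 176
Third differences: 12 , 36 , 60 , 84
Fourth differences: 24 , 24 , 24
Constant fourth difference = 24, so extend:
84 + 24 = 108;  176 + 108 = 284;  276 + 284 = 560;  342 + 560 = 902
108 + 24 = 132;  284 + 132 = 416;  560 + 416 = 976;  902 + 976 = 1878
132 + 24 = 156;  416 + 156 = 572;  976 + 572 = 1548;  1878 + 1548 = 3426
156 + 24 = 180;  572 + 180 = 752;  1548 + 752 = 2300;  3426 + 2300 = 5726
180 + 24 = 204;  752 + 204 = 956;  2300 + 956 = 3256;  5726 + 3256 = 8982

8982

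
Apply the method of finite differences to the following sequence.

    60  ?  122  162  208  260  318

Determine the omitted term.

88

Using the last 5 terms:
Δ: 40, 46, 52, 58
Δ²: 6, 6, 6
Constant second difference = 6.
Extend backward: 40 − 6 = 34;  122 − 34 = 88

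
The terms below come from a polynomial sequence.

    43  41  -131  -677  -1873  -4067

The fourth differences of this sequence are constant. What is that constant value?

First differences: -2, -172, -546, -1196, -2194
Second differences: -170, -374, -650, -998
Third differences: -204, -276, -348
Fourth differences: -72, -72

-72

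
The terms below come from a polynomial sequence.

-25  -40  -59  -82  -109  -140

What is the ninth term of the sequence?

-257

Δ: -15, -19, -23, -27, -31
Δ²: -4, -4, -4, -4
Second differences constant at -4.
-31 − 4 = -35;  -140 − 35 = -175
-35 − 4 = -39;  -175 − 39 = -214
-39 − 4 = -43;  -214 − 43 = -257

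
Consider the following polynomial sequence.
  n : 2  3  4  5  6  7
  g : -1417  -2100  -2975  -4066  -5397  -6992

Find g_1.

-902

-683  -875  -1091  -1331  -1595
-192  -216  -240  -264
-24  -24  -24
The third differences are constant at -24.
Work back: -192 + 24 = -168;  -683 + 168 = -515;  -1417 + 515 = -902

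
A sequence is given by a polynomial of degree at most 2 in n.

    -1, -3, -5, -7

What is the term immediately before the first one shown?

1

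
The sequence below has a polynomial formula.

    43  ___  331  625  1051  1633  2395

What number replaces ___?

Using the last 5 terms:
Δ: 294, 426, 582, 762
Δ²: 132, 156, 180
Δ³: 24, 24
Constant third difference = 24.
Extend backward: 132 − 24 = 108;  294 − 108 = 186;  331 − 186 = 145

145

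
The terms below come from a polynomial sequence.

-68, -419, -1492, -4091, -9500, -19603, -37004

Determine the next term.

-65147

D1: -351 , -1073 , -2599 , -5409 , -10103 , -17401
D2: -722 , -1526 , -2810 , -4694 , -7298
D3: -804 , -1284 , -1884 , -2604
D4: -480 , -600 , -720
D5: -120 , -120
Constant fifth difference = -120, so extend:
-720 − 120 = -840;  -2604 − 840 = -3444;  -7298 − 3444 = -10742;  -17401 − 10742 = -28143;  -37004 − 28143 = -65147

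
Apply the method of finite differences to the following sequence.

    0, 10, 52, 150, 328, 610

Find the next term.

1020

First differences: 10, 42, 98, 178, 282
Second differences: 32, 56, 80, 104
Third differences: 24, 24, 24
Third differences constant at 24.
104 + 24 = 128;  282 + 128 = 410;  610 + 410 = 1020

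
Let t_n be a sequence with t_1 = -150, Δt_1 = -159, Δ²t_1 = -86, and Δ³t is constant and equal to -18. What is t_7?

-2754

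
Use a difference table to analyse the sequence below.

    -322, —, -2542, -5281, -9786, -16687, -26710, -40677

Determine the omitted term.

-1035

Using the last 6 terms:
D1: -2739  -4505  -6901  -10023  -13967
D2: -1766  -2396  -3122  -3944
D3: -630  -726  -822
D4: -96  -96
Constant fourth difference = -96.
Extend backward: -630 + 96 = -534;  -1766 + 534 = -1232;  -2739 + 1232 = -1507;  -2542 + 1507 = -1035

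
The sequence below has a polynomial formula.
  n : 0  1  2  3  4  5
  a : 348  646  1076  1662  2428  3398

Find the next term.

4596

First differences: 298 , 430 , 586 , 766 , 970
Second differences: 132 , 156 , 180 , 204
Third differences: 24 , 24 , 24
Third differences constant at 24.
204 + 24 = 228;  970 + 228 = 1198;  3398 + 1198 = 4596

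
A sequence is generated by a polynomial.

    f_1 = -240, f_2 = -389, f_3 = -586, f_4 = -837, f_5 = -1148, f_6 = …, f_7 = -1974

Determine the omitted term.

Using the first 5 terms:
D1: -149  -197  -251  -311
D2: -48  -54  -60
D3: -6  -6
Constant third difference = -6.
Extend forward: -60 − 6 = -66;  -311 − 66 = -377;  -1148 − 377 = -1525

-1525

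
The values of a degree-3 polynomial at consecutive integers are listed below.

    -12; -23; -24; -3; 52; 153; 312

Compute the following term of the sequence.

541

Δ: -11, -1, 21, 55, 101, 159
Δ²: 10, 22, 34, 46, 58
Δ³: 12, 12, 12, 12
Constant third difference = 12, so extend:
58 + 12 = 70;  159 + 70 = 229;  312 + 229 = 541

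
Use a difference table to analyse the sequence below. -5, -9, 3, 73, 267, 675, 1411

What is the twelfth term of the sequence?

15681

-4 , 12 , 70 , 194 , 408 , 736
16 , 58 , 124 , 214 , 328
42 , 66 , 90 , 114
24 , 24 , 24
Constant fourth difference = 24, so extend:
114 + 24 = 138;  328 + 138 = 466;  736 + 466 = 1202;  1411 + 1202 = 2613
138 + 24 = 162;  466 + 162 = 628;  1202 + 628 = 1830;  2613 + 1830 = 4443
162 + 24 = 186;  628 + 186 = 814;  1830 + 814 = 2644;  4443 + 2644 = 7087
186 + 24 = 210;  814 + 210 = 1024;  2644 + 1024 = 3668;  7087 + 3668 = 10755
210 + 24 = 234;  1024 + 234 = 1258;  3668 + 1258 = 4926;  10755 + 4926 = 15681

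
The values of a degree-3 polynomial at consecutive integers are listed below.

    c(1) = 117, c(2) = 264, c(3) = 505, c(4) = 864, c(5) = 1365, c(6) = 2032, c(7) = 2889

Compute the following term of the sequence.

3960

D1: 147  241  359  501  667  857
D2: 94  118  142  166  190
D3: 24  24  24  24
The third differences are constant (24).
190 + 24 = 214;  857 + 214 = 1071;  2889 + 1071 = 3960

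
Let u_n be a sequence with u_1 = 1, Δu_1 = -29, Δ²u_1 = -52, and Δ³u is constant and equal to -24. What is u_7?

-1433

Build the table forward from the leading diagonal:
D3: -24  -24  -24  -24  -24  -24  -24
D2: -52  -76  -100  -124  -148  -172  -196
D1: -29  -81  -157  -257  -381  -529  -701
u: 1  -28  -109  -266  -523  -904  -1433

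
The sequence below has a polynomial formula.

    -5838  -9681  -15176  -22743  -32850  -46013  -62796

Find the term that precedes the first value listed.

-3275

D1: -3843, -5495, -7567, -10107, -13163, -16783
D2: -1652, -2072, -2540, -3056, -3620
D3: -420, -468, -516, -564
D4: -48, -48, -48
The fourth differences are constant at -48.
Work back: -420 + 48 = -372;  -1652 + 372 = -1280;  -3843 + 1280 = -2563;  -5838 + 2563 = -3275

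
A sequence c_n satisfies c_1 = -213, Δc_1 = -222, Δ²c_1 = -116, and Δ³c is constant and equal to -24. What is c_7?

Build the table forward from the leading diagonal:
Third differences: -24  -24  -24  -24  -24  -24  -24
Second differences: -116  -140  -164  -188  -212  -236  -260
First differences: -222  -338  -478  -642  -830  -1042  -1278
c: -213  -435  -773  -1251  -1893  -2723  -3765

-3765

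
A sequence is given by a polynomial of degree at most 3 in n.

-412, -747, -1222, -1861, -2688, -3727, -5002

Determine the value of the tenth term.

First differences: -335  -475  -639  -827  -1039  -1275
Second differences: -140  -164  -188  -212  -236
Third differences: -24  -24  -24  -24
Third differences constant at -24.
-236 − 24 = -260;  -1275 − 260 = -1535;  -5002 − 1535 = -6537
-260 − 24 = -284;  -1535 − 284 = -1819;  -6537 − 1819 = -8356
-284 − 24 = -308;  -1819 − 308 = -2127;  -8356 − 2127 = -10483

-10483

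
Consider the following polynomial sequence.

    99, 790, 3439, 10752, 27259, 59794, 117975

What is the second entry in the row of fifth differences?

480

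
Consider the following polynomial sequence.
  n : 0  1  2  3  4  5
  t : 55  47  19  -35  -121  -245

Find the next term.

Δ: -8, -28, -54, -86, -124
Δ²: -20, -26, -32, -38
Δ³: -6, -6, -6
Constant third difference = -6, so extend:
-38 − 6 = -44;  -124 − 44 = -168;  -245 − 168 = -413

-413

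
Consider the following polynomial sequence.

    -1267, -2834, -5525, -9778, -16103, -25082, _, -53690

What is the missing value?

-37369

Using the first 6 terms:
D1: -1567, -2691, -4253, -6325, -8979
D2: -1124, -1562, -2072, -2654
D3: -438, -510, -582
D4: -72, -72
Constant fourth difference = -72.
Extend forward: -582 − 72 = -654;  -2654 − 654 = -3308;  -8979 − 3308 = -12287;  -25082 − 12287 = -37369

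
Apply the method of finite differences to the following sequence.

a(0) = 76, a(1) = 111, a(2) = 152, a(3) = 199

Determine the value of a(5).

D1: 35  41  47
D2: 6  6
The second differences are constant (6).
47 + 6 = 53;  199 + 53 = 252
53 + 6 = 59;  252 + 59 = 311

311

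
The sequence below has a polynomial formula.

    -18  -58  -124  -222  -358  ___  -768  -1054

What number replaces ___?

-538

Using the first 5 terms:
Δ: -40  -66  -98  -136
Δ²: -26  -32  -38
Δ³: -6  -6
Constant third difference = -6.
Extend forward: -38 − 6 = -44;  -136 − 44 = -180;  -358 − 180 = -538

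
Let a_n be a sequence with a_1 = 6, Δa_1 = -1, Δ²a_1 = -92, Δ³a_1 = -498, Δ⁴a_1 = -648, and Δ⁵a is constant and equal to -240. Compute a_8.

-47083

Build the table forward from the leading diagonal:
Δ⁵: -240, -240, -240, -240, -240, -240, -240, -240
Δ⁴: -648, -888, -1128, -1368, -1608, -1848, -2088, -2328
Δ³: -498, -1146, -2034, -3162, -4530, -6138, -7986, -10074
Δ²: -92, -590, -1736, -3770, -6932, -11462, -17600, -25586
Δ: -1, -93, -683, -2419, -6189, -13121, -24583, -42183
a: 6, 5, -88, -771, -3190, -9379, -22500, -47083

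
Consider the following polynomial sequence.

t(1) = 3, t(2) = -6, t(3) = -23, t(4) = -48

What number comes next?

-81

Δ: -9 , -17 , -25
Δ²: -8 , -8
The second differences are constant (-8).
-25 − 8 = -33;  -48 − 33 = -81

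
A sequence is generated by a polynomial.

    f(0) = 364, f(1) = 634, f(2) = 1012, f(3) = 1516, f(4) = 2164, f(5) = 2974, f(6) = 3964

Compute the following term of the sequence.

Δ: 270, 378, 504, 648, 810, 990
Δ²: 108, 126, 144, 162, 180
Δ³: 18, 18, 18, 18
Constant third difference = 18, so extend:
180 + 18 = 198;  990 + 198 = 1188;  3964 + 1188 = 5152

5152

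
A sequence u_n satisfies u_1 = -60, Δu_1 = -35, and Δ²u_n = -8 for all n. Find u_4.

Build the table forward from the leading diagonal:
Δ²: -8, -8, -8, -8
Δ: -35, -43, -51, -59
u: -60, -95, -138, -189

-189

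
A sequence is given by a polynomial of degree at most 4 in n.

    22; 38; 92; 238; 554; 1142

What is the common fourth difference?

24

Δ: 16, 54, 146, 316, 588
Δ²: 38, 92, 170, 272
Δ³: 54, 78, 102
Δ⁴: 24, 24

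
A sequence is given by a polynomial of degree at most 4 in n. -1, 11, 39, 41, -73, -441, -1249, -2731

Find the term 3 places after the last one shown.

-14281

Δ: 12  28  2  -114  -368  -808  -1482
Δ²: 16  -26  -116  -254  -440  -674
Δ³: -42  -90  -138  -186  -234
Δ⁴: -48  -48  -48  -48
Fourth differences constant at -48.
-234 − 48 = -282;  -674 − 282 = -956;  -1482 − 956 = -2438;  -2731 − 2438 = -5169
-282 − 48 = -330;  -956 − 330 = -1286;  -2438 − 1286 = -3724;  -5169 − 3724 = -8893
-330 − 48 = -378;  -1286 − 378 = -1664;  -3724 − 1664 = -5388;  -8893 − 5388 = -14281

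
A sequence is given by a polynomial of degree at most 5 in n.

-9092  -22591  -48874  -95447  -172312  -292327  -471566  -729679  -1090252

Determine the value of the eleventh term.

-2234962

D1: -13499 , -26283 , -46573 , -76865 , -120015 , -179239 , -258113 , -360573
D2: -12784 , -20290 , -30292 , -43150 , -59224 , -78874 , -102460
D3: -7506 , -10002 , -12858 , -16074 , -19650 , -23586
D4: -2496 , -2856 , -3216 , -3576 , -3936
D5: -360 , -360 , -360 , -360
Constant fifth difference = -360, so extend:
-3936 − 360 = -4296;  -23586 − 4296 = -27882;  -102460 − 27882 = -130342;  -360573 − 130342 = -490915;  -1090252 − 490915 = -1581167
-4296 − 360 = -4656;  -27882 − 4656 = -32538;  -130342 − 32538 = -162880;  -490915 − 162880 = -653795;  -1581167 − 653795 = -2234962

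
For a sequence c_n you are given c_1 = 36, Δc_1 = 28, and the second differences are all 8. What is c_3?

100

Build the table forward from the leading diagonal:
Second differences: 8, 8, 8
First differences: 28, 36, 44
c: 36, 64, 100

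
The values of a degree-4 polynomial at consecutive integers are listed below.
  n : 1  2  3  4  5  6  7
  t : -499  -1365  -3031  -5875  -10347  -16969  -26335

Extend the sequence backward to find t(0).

-127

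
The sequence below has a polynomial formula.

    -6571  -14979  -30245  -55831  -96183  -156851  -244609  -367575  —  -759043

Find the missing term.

-535331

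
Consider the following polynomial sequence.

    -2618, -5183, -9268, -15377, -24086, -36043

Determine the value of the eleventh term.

First differences: -2565  -4085  -6109  -8709  -11957
Second differences: -1520  -2024  -2600  -3248
Third differences: -504  -576  -648
Fourth differences: -72  -72
The fourth differences are constant (-72).
-648 − 72 = -720;  -3248 − 720 = -3968;  -11957 − 3968 = -15925;  -36043 − 15925 = -51968
-720 − 72 = -792;  -3968 − 792 = -4760;  -15925 − 4760 = -20685;  -51968 − 20685 = -72653
-792 − 72 = -864;  -4760 − 864 = -5624;  -20685 − 5624 = -26309;  -72653 − 26309 = -98962
-864 − 72 = -936;  -5624 − 936 = -6560;  -26309 − 6560 = -32869;  -98962 − 32869 = -131831
-936 − 72 = -1008;  -6560 − 1008 = -7568;  -32869 − 7568 = -40437;  -131831 − 40437 = -172268

-172268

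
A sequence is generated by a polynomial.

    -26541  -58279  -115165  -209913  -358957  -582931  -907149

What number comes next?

-1362085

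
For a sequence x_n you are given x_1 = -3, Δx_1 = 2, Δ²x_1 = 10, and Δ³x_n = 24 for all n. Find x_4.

57

Build the table forward from the leading diagonal:
D3: 24, 24, 24, 24
D2: 10, 34, 58, 82
D1: 2, 12, 46, 104
x: -3, -1, 11, 57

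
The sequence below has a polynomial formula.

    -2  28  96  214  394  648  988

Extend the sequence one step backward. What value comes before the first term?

-6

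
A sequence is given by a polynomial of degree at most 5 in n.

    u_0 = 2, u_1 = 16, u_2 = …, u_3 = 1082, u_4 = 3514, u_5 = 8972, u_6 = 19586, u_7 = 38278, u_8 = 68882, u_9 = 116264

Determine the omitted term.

218

Using the last 7 terms:
D1: 2432  5458  10614  18692  30604  47382
D2: 3026  5156  8078  11912  16778
D3: 2130  2922  3834  4866
D4: 792  912  1032
D5: 120  120
Constant fifth difference = 120.
Extend backward: 792 − 120 = 672;  2130 − 672 = 1458;  3026 − 1458 = 1568;  2432 − 1568 = 864;  1082 − 864 = 218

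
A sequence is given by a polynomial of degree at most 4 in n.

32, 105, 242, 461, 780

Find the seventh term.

1790

First differences: 73 , 137 , 219 , 319
Second differences: 64 , 82 , 100
Third differences: 18 , 18
The third differences are constant (18).
100 + 18 = 118;  319 + 118 = 437;  780 + 437 = 1217
118 + 18 = 136;  437 + 136 = 573;  1217 + 573 = 1790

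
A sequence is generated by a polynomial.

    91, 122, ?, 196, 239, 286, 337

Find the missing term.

Using the last 4 terms:
D1: 43, 47, 51
D2: 4, 4
Constant second difference = 4.
Extend backward: 43 − 4 = 39;  196 − 39 = 157

157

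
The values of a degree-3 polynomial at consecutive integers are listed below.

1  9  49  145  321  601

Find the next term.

1009

8 , 40 , 96 , 176 , 280
32 , 56 , 80 , 104
24 , 24 , 24
Constant third difference = 24, so extend:
104 + 24 = 128;  280 + 128 = 408;  601 + 408 = 1009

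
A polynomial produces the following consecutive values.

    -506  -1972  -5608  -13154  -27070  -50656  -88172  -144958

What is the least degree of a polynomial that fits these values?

-1466, -3636, -7546, -13916, -23586, -37516, -56786
-2170, -3910, -6370, -9670, -13930, -19270
-1740, -2460, -3300, -4260, -5340
-720, -840, -960, -1080
-120, -120, -120
The fifth differences are constant, so the polynomial has degree 5.

5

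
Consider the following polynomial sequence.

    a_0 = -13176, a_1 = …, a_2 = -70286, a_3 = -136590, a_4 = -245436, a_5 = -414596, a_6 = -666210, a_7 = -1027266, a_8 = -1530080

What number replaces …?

Using the last 7 terms:
First differences: -66304  -108846  -169160  -251614  -361056  -502814
Second differences: -42542  -60314  -82454  -109442  -141758
Third differences: -17772  -22140  -26988  -32316
Fourth differences: -4368  -4848  -5328
Fifth differences: -480  -480
Constant fifth difference = -480.
Extend backward: -4368 + 480 = -3888;  -17772 + 3888 = -13884;  -42542 + 13884 = -28658;  -66304 + 28658 = -37646;  -70286 + 37646 = -32640

-32640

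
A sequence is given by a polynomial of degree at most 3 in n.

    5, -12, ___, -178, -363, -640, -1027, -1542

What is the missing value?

-67

Using the last 5 terms:
D1: -185, -277, -387, -515
D2: -92, -110, -128
D3: -18, -18
Constant third difference = -18.
Extend backward: -92 + 18 = -74;  -185 + 74 = -111;  -178 + 111 = -67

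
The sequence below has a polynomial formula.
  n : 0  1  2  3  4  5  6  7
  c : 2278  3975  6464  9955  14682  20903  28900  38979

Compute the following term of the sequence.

First differences: 1697  2489  3491  4727  6221  7997  10079
Second differences: 792  1002  1236  1494  1776  2082
Third differences: 210  234  258  282  306
Fourth differences: 24  24  24  24
The fourth differences are constant (24).
306 + 24 = 330;  2082 + 330 = 2412;  10079 + 2412 = 12491;  38979 + 12491 = 51470

51470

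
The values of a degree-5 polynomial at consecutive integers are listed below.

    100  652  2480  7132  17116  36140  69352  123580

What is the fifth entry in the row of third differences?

Δ: 552, 1828, 4652, 9984, 19024, 33212, 54228
Δ²: 1276, 2824, 5332, 9040, 14188, 21016
Δ³: 1548, 2508, 3708, 5148, 6828
Δ⁴: 960, 1200, 1440, 1680
Δ⁵: 240, 240, 240

6828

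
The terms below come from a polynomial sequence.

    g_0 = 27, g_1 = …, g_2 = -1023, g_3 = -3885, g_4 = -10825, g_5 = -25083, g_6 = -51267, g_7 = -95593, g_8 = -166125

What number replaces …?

Using the last 7 terms:
D1: -2862  -6940  -14258  -26184  -44326  -70532
D2: -4078  -7318  -11926  -18142  -26206
D3: -3240  -4608  -6216  -8064
D4: -1368  -1608  -1848
D5: -240  -240
Constant fifth difference = -240.
Extend backward: -1368 + 240 = -1128;  -3240 + 1128 = -2112;  -4078 + 2112 = -1966;  -2862 + 1966 = -896;  -1023 + 896 = -127

-127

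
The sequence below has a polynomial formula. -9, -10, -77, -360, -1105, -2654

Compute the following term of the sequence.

First differences: -1, -67, -283, -745, -1549
Second differences: -66, -216, -462, -804
Third differences: -150, -246, -342
Fourth differences: -96, -96
The fourth differences are constant (-96).
-342 − 96 = -438;  -804 − 438 = -1242;  -1549 − 1242 = -2791;  -2654 − 2791 = -5445

-5445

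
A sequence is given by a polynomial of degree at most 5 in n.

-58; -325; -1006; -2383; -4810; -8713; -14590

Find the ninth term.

-34618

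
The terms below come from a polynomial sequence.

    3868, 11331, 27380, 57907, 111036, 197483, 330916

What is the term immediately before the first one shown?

971

Δ: 7463  16049  30527  53129  86447  133433
Δ²: 8586  14478  22602  33318  46986
Δ³: 5892  8124  10716  13668
Δ⁴: 2232  2592  2952
Δ⁵: 360  360
The fifth differences are constant at 360.
Work back: 2232 − 360 = 1872;  5892 − 1872 = 4020;  8586 − 4020 = 4566;  7463 − 4566 = 2897;  3868 − 2897 = 971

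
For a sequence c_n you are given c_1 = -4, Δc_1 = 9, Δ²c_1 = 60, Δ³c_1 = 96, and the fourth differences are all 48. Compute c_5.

Build the table forward from the leading diagonal:
D4: 48, 48, 48, 48, 48
D3: 96, 144, 192, 240, 288
D2: 60, 156, 300, 492, 732
D1: 9, 69, 225, 525, 1017
c: -4, 5, 74, 299, 824

824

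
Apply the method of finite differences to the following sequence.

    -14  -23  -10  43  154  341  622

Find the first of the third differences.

Δ: -9, 13, 53, 111, 187, 281
Δ²: 22, 40, 58, 76, 94
Δ³: 18, 18, 18, 18

18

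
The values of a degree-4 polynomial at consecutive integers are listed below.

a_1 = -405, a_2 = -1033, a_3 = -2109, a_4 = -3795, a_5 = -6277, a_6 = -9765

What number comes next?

D1: -628, -1076, -1686, -2482, -3488
D2: -448, -610, -796, -1006
D3: -162, -186, -210
D4: -24, -24
Fourth differences constant at -24.
-210 − 24 = -234;  -1006 − 234 = -1240;  -3488 − 1240 = -4728;  -9765 − 4728 = -14493

-14493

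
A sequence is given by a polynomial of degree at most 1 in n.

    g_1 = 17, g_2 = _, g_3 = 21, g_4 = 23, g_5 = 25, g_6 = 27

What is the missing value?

19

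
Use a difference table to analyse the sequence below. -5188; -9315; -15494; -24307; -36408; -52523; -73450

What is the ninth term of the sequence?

-133292

-4127, -6179, -8813, -12101, -16115, -20927
-2052, -2634, -3288, -4014, -4812
-582, -654, -726, -798
-72, -72, -72
The fourth differences are constant (-72).
-798 − 72 = -870;  -4812 − 870 = -5682;  -20927 − 5682 = -26609;  -73450 − 26609 = -100059
-870 − 72 = -942;  -5682 − 942 = -6624;  -26609 − 6624 = -33233;  -100059 − 33233 = -133292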